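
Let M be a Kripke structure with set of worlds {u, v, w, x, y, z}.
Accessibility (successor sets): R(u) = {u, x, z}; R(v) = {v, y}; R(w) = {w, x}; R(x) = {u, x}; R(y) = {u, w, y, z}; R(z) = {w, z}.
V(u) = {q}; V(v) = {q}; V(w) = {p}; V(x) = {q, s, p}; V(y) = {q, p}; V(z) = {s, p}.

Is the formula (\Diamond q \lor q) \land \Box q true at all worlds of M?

Let φ = (\Diamond q \lor q) \land \Box q. Evaluate φ at each world:
  u (successors {u, x, z}): φ is false.
  v (successors {v, y}): φ is true.
  w (successors {w, x}): φ is false.
  x (successors {u, x}): φ is true.
  y (successors {u, w, y, z}): φ is false.
  z (successors {w, z}): φ is false.
Detail at u (counterexample):
  At u: \Diamond q \lor q is true, \Box q is false, so (\Diamond q \lor q) \land \Box q is false.
    At u: \Diamond q is true, q is true, so \Diamond q \lor q is true.
      At u: \Diamond q requires q at some successor in {u, x, z}.
        q holds at u, so \Diamond q is true at u.
    At u: \Box q requires q at every successor {u, x, z}.
      q fails at z, so \Box q is false at u.

No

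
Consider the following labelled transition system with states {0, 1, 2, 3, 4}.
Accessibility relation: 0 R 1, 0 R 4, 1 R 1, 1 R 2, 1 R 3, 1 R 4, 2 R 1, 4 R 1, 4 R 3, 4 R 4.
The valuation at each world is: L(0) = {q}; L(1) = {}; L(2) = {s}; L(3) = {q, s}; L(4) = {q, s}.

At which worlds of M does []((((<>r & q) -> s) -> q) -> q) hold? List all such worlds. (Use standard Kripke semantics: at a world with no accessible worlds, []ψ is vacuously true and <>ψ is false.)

0, 1, 2, 3, 4

Let φ = []((((<>r & q) -> s) -> q) -> q). Evaluate φ at each world:
  0 (successors {1, 4}): φ is true.
  1 (successors {1, 2, 3, 4}): φ is true.
  2 (successors {1}): φ is true.
  3 (successors ∅): φ is true.
  4 (successors {1, 3, 4}): φ is true.
For instance, at 1:
  At 1: []((((<>r & q) -> s) -> q) -> q) requires (((<>r & q) -> s) -> q) -> q at every successor {1, 2, 3, 4}.
    At 1: (((<>r & q) -> s) -> q) -> q is true.
    At 2: (((<>r & q) -> s) -> q) -> q is true.
    At 3: (((<>r & q) -> s) -> q) -> q is true.
    At 4: (((<>r & q) -> s) -> q) -> q is true.
  So []((((<>r & q) -> s) -> q) -> q) is true at 1.
Satisfying worlds: {0, 1, 2, 3, 4}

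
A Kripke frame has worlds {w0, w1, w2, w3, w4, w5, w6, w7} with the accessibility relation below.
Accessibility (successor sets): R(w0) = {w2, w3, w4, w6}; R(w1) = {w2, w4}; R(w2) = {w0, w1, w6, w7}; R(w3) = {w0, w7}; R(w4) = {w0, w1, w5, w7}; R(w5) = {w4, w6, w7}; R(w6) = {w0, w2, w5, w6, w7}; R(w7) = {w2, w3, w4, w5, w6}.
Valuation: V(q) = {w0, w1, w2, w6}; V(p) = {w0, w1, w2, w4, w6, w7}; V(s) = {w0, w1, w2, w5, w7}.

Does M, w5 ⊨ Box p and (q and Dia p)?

At w5: Box p is true, q and Dia p is false, so Box p and (q and Dia p) is false.
  At w5: Box p requires p at every successor {w4, w6, w7}.
    At w4: p is true.
    At w6: p is true.
    At w7: p is true.
  So Box p is true at w5.
  At w5: q is false, Dia p is true, so q and Dia p is false.
    At w5: Dia p requires p at some successor in {w4, w6, w7}.
      p holds at w4, so Dia p is true at w5.

No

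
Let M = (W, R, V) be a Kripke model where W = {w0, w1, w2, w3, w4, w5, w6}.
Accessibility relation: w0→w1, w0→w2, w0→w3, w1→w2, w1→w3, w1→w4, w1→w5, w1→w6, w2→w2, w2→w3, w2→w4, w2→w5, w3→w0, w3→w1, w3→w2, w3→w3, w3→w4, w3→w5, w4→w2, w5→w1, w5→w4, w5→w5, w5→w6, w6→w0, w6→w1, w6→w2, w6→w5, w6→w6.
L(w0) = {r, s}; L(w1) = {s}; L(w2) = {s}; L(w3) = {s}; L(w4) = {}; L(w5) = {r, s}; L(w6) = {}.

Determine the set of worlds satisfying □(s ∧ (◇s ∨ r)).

Recall that □ψ holds at a world iff ψ holds at every accessible world, and ◇ψ holds iff ψ holds at some accessible world.
Let φ = □(s ∧ (◇s ∨ r)). Evaluate φ at each world:
  w0 (successors {w1, w2, w3}): φ is true.
  w1 (successors {w2, w3, w4, w5, w6}): φ is false.
  w2 (successors {w2, w3, w4, w5}): φ is false.
  w3 (successors {w0, w1, w2, w3, w4, w5}): φ is false.
  w4 (successors {w2}): φ is true.
  w5 (successors {w1, w4, w5, w6}): φ is false.
  w6 (successors {w0, w1, w2, w5, w6}): φ is false.
For instance, at w5:
  At w5: □(s ∧ (◇s ∨ r)) requires s ∧ (◇s ∨ r) at every successor {w1, w4, w5, w6}.
    s ∧ (◇s ∨ r) fails at w4, so □(s ∧ (◇s ∨ r)) is false at w5.
      At w4: s is false, ◇s ∨ r is true, so s ∧ (◇s ∨ r) is false.
Satisfying worlds: {w0, w4}

w0, w4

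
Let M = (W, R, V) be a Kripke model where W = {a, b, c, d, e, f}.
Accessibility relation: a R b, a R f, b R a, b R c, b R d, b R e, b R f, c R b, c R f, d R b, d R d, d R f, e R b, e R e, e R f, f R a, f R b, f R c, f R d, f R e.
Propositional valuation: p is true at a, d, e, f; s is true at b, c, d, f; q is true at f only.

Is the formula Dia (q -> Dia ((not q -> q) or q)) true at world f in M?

At f: Dia (q -> Dia ((not q -> q) or q)) requires q -> Dia ((not q -> q) or q) at some successor in {a, b, c, d, e}.
  q -> Dia ((not q -> q) or q) holds at a, so Dia (q -> Dia ((not q -> q) or q)) is true at f.
    At a: q is false, Dia ((not q -> q) or q) is true, so q -> Dia ((not q -> q) or q) is true.
      At a: Dia ((not q -> q) or q) requires (not q -> q) or q at some successor in {b, f}.
        (not q -> q) or q holds at f, so Dia ((not q -> q) or q) is true at a.

Yes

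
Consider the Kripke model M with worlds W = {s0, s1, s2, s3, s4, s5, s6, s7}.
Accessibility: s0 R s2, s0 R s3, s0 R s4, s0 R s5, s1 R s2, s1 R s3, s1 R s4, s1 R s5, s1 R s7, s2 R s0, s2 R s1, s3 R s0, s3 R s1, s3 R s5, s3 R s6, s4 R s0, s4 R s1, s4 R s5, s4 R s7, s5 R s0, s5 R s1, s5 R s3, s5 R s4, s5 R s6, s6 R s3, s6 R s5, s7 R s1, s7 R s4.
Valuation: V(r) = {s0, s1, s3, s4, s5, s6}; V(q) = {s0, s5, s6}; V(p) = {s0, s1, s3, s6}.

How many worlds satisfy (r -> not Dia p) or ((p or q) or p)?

7

Let φ = (r -> not Dia p) or ((p or q) or p). Evaluate φ at each world:
  s0 (successors {s2, s3, s4, s5}): φ is true.
  s1 (successors {s2, s3, s4, s5, s7}): φ is true.
  s2 (successors {s0, s1}): φ is true.
  s3 (successors {s0, s1, s5, s6}): φ is true.
  s4 (successors {s0, s1, s5, s7}): φ is false.
  s5 (successors {s0, s1, s3, s4, s6}): φ is true.
  s6 (successors {s3, s5}): φ is true.
  s7 (successors {s1, s4}): φ is true.
For instance, at s5:
  At s5: r -> not Dia p is false, (p or q) or p is true, so (r -> not Dia p) or ((p or q) or p) is true.
    At s5: r is true, not Dia p is false, so r -> not Dia p is false.
      At s5: Dia p is true, so not Dia p is false.
Satisfying worlds: {s0, s1, s2, s3, s5, s6, s7}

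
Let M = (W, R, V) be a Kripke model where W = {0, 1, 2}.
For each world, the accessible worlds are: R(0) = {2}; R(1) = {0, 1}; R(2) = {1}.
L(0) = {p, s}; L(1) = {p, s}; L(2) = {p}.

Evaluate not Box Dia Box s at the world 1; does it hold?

At 1: Box Dia Box s is true, so not Box Dia Box s is false.
  At 1: Box Dia Box s requires Dia Box s at every successor {0, 1}.
      At 0: Dia Box s requires Box s at some successor in {2}.
        Box s holds at 2, so Dia Box s is true at 0.
      At 1: Dia Box s requires Box s at some successor in {0, 1}.
        Box s holds at 1, so Dia Box s is true at 1.
  So Box Dia Box s is true at 1.

No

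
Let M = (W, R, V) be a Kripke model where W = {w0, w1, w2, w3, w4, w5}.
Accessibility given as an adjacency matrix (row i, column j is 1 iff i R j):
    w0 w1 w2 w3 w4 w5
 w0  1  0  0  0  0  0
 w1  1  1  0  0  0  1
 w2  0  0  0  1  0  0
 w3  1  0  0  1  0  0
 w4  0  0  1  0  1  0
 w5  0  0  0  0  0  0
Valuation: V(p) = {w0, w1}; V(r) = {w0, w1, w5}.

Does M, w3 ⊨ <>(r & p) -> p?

Recall that <>ψ holds at a world iff ψ holds at some accessible world.
At w3: <>(r & p) is true, p is false, so <>(r & p) -> p is false.
  At w3: <>(r & p) requires r & p at some successor in {w0, w3}.
    r & p holds at w0, so <>(r & p) is true at w3.

No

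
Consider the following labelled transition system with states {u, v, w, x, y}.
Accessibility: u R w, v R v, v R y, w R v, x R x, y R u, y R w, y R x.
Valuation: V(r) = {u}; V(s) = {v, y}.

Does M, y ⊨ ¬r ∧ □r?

No

Recall that □ψ holds at a world iff ψ holds at every accessible world, and ◇ψ holds iff ψ holds at some accessible world.
At y: ¬r is true, □r is false, so ¬r ∧ □r is false.
  At y: □r requires r at every successor {u, w, x}.
    r fails at w, so □r is false at y.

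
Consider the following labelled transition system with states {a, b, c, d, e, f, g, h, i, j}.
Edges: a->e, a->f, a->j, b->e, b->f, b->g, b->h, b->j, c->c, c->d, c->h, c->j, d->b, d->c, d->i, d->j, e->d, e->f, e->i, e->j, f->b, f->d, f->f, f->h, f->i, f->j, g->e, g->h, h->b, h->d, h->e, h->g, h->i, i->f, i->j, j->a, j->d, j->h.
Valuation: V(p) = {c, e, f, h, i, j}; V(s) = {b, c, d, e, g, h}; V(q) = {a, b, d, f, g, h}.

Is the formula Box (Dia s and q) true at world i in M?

No

Recall that Box ψ holds at a world iff ψ holds at every accessible world, and Dia ψ holds iff ψ holds at some accessible world.
At i: Box (Dia s and q) requires Dia s and q at every successor {f, j}.
  Dia s and q fails at j, so Box (Dia s and q) is false at i.
    At j: Dia s is true, q is false, so Dia s and q is false.
      At j: Dia s requires s at some successor in {a, d, h}.
        s holds at d, so Dia s is true at j.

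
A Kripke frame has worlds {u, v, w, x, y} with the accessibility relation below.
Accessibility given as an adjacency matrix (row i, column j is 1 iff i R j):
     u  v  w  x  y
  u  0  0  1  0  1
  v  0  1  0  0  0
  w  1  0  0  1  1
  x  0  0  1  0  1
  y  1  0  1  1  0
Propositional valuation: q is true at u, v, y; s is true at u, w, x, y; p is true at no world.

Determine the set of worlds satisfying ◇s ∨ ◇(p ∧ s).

u, w, x, y

Let φ = ◇s ∨ ◇(p ∧ s). Evaluate φ at each world:
  u (successors {w, y}): φ is true.
  v (successors {v}): φ is false.
  w (successors {u, x, y}): φ is true.
  x (successors {w, y}): φ is true.
  y (successors {u, w, x}): φ is true.
For instance, at y:
  At y: ◇s is true, ◇(p ∧ s) is false, so ◇s ∨ ◇(p ∧ s) is true.
    At y: ◇s requires s at some successor in {u, w, x}.
      s holds at u, so ◇s is true at y.
    At y: ◇(p ∧ s) requires p ∧ s at some successor in {u, w, x}.
      At u: p ∧ s is false.
      At w: p ∧ s is false.
      At x: p ∧ s is false.
    So ◇(p ∧ s) is false at y.
Satisfying worlds: {u, w, x, y}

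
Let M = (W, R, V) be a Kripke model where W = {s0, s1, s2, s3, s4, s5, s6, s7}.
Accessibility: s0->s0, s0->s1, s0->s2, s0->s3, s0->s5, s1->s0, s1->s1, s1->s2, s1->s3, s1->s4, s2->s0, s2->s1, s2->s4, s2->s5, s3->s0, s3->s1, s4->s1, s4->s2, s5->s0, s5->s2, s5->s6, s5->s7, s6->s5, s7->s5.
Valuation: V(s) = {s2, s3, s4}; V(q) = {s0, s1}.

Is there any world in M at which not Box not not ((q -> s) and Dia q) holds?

Let φ = not Box not not ((q -> s) and Dia q). Evaluate φ at each world:
  s0 (successors {s0, s1, s2, s3, s5}): φ is true.
  s1 (successors {s0, s1, s2, s3, s4}): φ is true.
  s2 (successors {s0, s1, s4, s5}): φ is true.
  s3 (successors {s0, s1}): φ is true.
  s4 (successors {s1, s2}): φ is true.
  s5 (successors {s0, s2, s6, s7}): φ is true.
  s6 (successors {s5}): φ is false.
  s7 (successors {s5}): φ is false.
Detail at s0 (witness):
  At s0: Box not not ((q -> s) and Dia q) is false, so not Box not not ((q -> s) and Dia q) is true.
    At s0: Box not not ((q -> s) and Dia q) requires not not ((q -> s) and Dia q) at every successor {s0, s1, s2, s3, s5}.
      not not ((q -> s) and Dia q) fails at s0, so Box not not ((q -> s) and Dia q) is false at s0.

Yes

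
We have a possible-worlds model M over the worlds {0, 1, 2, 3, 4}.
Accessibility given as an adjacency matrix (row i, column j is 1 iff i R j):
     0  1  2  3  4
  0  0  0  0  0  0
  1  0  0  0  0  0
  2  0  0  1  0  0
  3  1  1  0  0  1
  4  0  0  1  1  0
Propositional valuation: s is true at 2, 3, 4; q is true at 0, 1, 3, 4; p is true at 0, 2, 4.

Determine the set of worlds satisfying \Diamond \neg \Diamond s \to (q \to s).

Let φ = \Diamond \neg \Diamond s \to (q \to s). Evaluate φ at each world:
  0 (successors ∅): φ is true.
  1 (successors ∅): φ is true.
  2 (successors {2}): φ is true.
  3 (successors {0, 1, 4}): φ is true.
  4 (successors {2, 3}): φ is true.
For instance, at 4:
  At 4: \Diamond \neg \Diamond s is false, q \to s is true, so \Diamond \neg \Diamond s \to (q \to s) is true.
    At 4: \Diamond \neg \Diamond s requires \neg \Diamond s at some successor in {2, 3}.
      At 2: \neg \Diamond s is false.
      At 3: \neg \Diamond s is false.
    So \Diamond \neg \Diamond s is false at 4.
Satisfying worlds: {0, 1, 2, 3, 4}

0, 1, 2, 3, 4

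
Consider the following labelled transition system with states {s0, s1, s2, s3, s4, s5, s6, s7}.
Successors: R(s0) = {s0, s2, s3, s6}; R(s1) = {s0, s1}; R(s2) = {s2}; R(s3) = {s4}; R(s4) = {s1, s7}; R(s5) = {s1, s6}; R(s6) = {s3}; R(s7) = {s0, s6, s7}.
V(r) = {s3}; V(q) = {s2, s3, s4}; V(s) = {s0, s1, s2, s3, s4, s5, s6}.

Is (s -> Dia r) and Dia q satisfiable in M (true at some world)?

Recall that Dia ψ holds at a world iff ψ holds at some accessible world.
Let φ = (s -> Dia r) and Dia q. Evaluate φ at each world:
  s0 (successors {s0, s2, s3, s6}): φ is true.
  s1 (successors {s0, s1}): φ is false.
  s2 (successors {s2}): φ is false.
  s3 (successors {s4}): φ is false.
  s4 (successors {s1, s7}): φ is false.
  s5 (successors {s1, s6}): φ is false.
  s6 (successors {s3}): φ is true.
  s7 (successors {s0, s6, s7}): φ is false.
Detail at s0 (witness):
  At s0: s -> Dia r is true, Dia q is true, so (s -> Dia r) and Dia q is true.
    At s0: s is true, Dia r is true, so s -> Dia r is true.
      At s0: Dia r requires r at some successor in {s0, s2, s3, s6}.
        r holds at s3, so Dia r is true at s0.
    At s0: Dia q requires q at some successor in {s0, s2, s3, s6}.
      q holds at s2, so Dia q is true at s0.

Yes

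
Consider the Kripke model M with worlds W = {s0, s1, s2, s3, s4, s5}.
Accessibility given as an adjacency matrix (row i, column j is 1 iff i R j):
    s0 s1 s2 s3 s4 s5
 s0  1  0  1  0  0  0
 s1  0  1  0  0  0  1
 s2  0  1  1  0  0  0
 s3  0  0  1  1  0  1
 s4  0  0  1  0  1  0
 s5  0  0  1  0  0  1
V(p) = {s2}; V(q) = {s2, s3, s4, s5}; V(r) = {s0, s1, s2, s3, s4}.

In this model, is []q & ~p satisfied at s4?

Yes

At s4: []q is true, ~p is true, so []q & ~p is true.
  At s4: []q requires q at every successor {s2, s4}.
    At s2: q is true.
    At s4: q is true.
  So []q is true at s4.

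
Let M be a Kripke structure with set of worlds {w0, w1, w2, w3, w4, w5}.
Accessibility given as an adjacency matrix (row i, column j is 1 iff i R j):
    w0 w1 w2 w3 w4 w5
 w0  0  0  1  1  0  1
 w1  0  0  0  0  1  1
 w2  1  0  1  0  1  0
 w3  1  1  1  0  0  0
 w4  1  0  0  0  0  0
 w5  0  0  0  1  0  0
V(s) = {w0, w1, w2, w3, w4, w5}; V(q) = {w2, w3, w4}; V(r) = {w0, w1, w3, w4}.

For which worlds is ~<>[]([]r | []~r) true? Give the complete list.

Let φ = ~<>[]([]r | []~r). Evaluate φ at each world:
  w0 (successors {w2, w3, w5}): φ is true.
  w1 (successors {w4, w5}): φ is true.
  w2 (successors {w0, w2, w4}): φ is true.
  w3 (successors {w0, w1, w2}): φ is false.
  w4 (successors {w0}): φ is true.
  w5 (successors {w3}): φ is true.
For instance, at w0:
  At w0: <>[]([]r | []~r) is false, so ~<>[]([]r | []~r) is true.
    At w0: <>[]([]r | []~r) requires []([]r | []~r) at some successor in {w2, w3, w5}.
      At w2: []([]r | []~r) is false.
      At w3: []([]r | []~r) is false.
      At w5: []([]r | []~r) is false.
    So <>[]([]r | []~r) is false at w0.
Satisfying worlds: {w0, w1, w2, w4, w5}

w0, w1, w2, w4, w5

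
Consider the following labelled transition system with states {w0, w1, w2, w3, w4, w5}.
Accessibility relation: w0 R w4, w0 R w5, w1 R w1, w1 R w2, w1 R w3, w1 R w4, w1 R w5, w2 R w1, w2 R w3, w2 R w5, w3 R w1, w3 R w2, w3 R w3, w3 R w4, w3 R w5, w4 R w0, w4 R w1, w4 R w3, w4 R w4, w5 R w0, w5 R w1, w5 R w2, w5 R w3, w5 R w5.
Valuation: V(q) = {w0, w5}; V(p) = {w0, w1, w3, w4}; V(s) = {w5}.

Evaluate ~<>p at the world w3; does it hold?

No

At w3: <>p is true, so ~<>p is false.
  At w3: <>p requires p at some successor in {w1, w2, w3, w4, w5}.
    p holds at w1, so <>p is true at w3.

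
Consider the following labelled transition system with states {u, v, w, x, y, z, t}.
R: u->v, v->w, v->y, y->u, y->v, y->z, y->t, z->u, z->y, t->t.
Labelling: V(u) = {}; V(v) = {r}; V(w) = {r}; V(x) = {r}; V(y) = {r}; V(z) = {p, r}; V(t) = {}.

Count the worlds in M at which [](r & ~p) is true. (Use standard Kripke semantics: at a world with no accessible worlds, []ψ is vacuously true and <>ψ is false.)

4

Recall that []ψ holds at a world iff ψ holds at every accessible world, and <>ψ holds iff ψ holds at some accessible world.
Let φ = [](r & ~p). Evaluate φ at each world:
  u (successors {v}): φ is true.
  v (successors {w, y}): φ is true.
  w (successors ∅): φ is true.
  x (successors ∅): φ is true.
  y (successors {u, v, z, t}): φ is false.
  z (successors {u, y}): φ is false.
  t (successors {t}): φ is false.
For instance, at u:
  At u: [](r & ~p) requires r & ~p at every successor {v}.
    At v: r & ~p is true.
  So [](r & ~p) is true at u.
Satisfying worlds: {u, v, w, x}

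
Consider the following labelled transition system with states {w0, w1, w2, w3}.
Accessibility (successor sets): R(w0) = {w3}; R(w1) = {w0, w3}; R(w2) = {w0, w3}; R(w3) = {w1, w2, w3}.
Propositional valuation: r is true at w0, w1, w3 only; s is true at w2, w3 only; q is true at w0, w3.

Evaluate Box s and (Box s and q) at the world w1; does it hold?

At w1: Box s is false, Box s and q is false, so Box s and (Box s and q) is false.
  At w1: Box s requires s at every successor {w0, w3}.
    s fails at w0, so Box s is false at w1.
  At w1: Box s is false, q is false, so Box s and q is false.
    At w1: Box s requires s at every successor {w0, w3}.
      s fails at w0, so Box s is false at w1.

No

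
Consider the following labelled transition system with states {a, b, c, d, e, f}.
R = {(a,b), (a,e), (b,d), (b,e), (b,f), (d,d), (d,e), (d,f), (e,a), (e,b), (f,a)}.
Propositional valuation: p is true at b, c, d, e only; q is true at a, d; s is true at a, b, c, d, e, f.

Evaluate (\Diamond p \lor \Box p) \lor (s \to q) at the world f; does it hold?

No

At f: \Diamond p \lor \Box p is false, s \to q is false, so (\Diamond p \lor \Box p) \lor (s \to q) is false.
  At f: \Diamond p is false, \Box p is false, so \Diamond p \lor \Box p is false.
    At f: \Diamond p requires p at some successor in {a}.
      At a: p is false.
    So \Diamond p is false at f.
    At f: \Box p requires p at every successor {a}.
      p fails at a, so \Box p is false at f.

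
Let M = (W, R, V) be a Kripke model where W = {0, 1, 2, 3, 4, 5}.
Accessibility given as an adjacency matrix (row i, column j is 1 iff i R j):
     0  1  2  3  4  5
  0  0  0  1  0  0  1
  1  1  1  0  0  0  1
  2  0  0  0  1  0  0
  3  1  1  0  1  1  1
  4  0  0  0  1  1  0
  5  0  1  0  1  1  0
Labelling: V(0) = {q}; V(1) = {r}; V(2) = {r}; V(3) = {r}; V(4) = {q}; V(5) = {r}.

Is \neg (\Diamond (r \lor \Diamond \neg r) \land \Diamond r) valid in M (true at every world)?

Let φ = \neg (\Diamond (r \lor \Diamond \neg r) \land \Diamond r). Evaluate φ at each world:
  0 (successors {2, 5}): φ is false.
  1 (successors {0, 1, 5}): φ is false.
  2 (successors {3}): φ is false.
  3 (successors {0, 1, 3, 4, 5}): φ is false.
  4 (successors {3, 4}): φ is false.
  5 (successors {1, 3, 4}): φ is false.
Detail at 0 (counterexample):
  At 0: \Diamond (r \lor \Diamond \neg r) \land \Diamond r is true, so \neg (\Diamond (r \lor \Diamond \neg r) \land \Diamond r) is false.
    At 0: \Diamond (r \lor \Diamond \neg r) is true, \Diamond r is true, so \Diamond (r \lor \Diamond \neg r) \land \Diamond r is true.
      At 0: \Diamond (r \lor \Diamond \neg r) requires r \lor \Diamond \neg r at some successor in {2, 5}.
        r \lor \Diamond \neg r holds at 2, so \Diamond (r \lor \Diamond \neg r) is true at 0.
      At 0: \Diamond r requires r at some successor in {2, 5}.
        r holds at 2, so \Diamond r is true at 0.

No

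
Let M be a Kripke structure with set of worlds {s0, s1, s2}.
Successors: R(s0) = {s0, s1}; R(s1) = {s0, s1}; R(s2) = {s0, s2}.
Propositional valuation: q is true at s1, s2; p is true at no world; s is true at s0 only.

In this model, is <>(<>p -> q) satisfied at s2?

Recall that <>ψ holds at a world iff ψ holds at some accessible world.
At s2: <>(<>p -> q) requires <>p -> q at some successor in {s0, s2}.
  <>p -> q holds at s0, so <>(<>p -> q) is true at s2.
    At s0: <>p is false, q is false, so <>p -> q is true.
      At s0: <>p requires p at some successor in {s0, s1}.
        At s0: p is false.
        At s1: p is false.
      So <>p is false at s0.

Yes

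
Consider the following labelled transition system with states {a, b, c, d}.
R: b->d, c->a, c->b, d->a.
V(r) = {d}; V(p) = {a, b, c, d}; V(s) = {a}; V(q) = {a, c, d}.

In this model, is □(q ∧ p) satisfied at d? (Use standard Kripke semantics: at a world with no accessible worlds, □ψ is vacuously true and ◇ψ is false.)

At d: □(q ∧ p) requires q ∧ p at every successor {a}.
  At a: q ∧ p is true.
So □(q ∧ p) is true at d.

Yes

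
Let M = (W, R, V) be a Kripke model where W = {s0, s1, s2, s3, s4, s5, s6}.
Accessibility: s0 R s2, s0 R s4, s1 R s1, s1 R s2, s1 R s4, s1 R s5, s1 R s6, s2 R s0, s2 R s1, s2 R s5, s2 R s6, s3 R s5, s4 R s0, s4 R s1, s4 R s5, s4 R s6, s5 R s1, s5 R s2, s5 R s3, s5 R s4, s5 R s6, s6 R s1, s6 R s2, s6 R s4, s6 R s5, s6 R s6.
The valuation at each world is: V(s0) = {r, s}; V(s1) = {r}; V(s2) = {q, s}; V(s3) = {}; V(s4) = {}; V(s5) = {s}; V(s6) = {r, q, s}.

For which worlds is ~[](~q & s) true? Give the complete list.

s0, s1, s2, s4, s5, s6

Let φ = ~[](~q & s). Evaluate φ at each world:
  s0 (successors {s2, s4}): φ is true.
  s1 (successors {s1, s2, s4, s5, s6}): φ is true.
  s2 (successors {s0, s1, s5, s6}): φ is true.
  s3 (successors {s5}): φ is false.
  s4 (successors {s0, s1, s5, s6}): φ is true.
  s5 (successors {s1, s2, s3, s4, s6}): φ is true.
  s6 (successors {s1, s2, s4, s5, s6}): φ is true.
For instance, at s1:
  At s1: [](~q & s) is false, so ~[](~q & s) is true.
    At s1: [](~q & s) requires ~q & s at every successor {s1, s2, s4, s5, s6}.
      ~q & s fails at s1, so [](~q & s) is false at s1.
Satisfying worlds: {s0, s1, s2, s4, s5, s6}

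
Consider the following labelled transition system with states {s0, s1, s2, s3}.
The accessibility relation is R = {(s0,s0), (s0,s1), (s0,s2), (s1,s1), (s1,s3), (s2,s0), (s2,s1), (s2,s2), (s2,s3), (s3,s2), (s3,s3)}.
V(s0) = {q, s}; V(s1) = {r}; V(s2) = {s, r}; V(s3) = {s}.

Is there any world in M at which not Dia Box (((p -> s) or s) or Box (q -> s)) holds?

Let φ = not Dia Box (((p -> s) or s) or Box (q -> s)). Evaluate φ at each world:
  s0 (successors {s0, s1, s2}): φ is false.
  s1 (successors {s1, s3}): φ is false.
  s2 (successors {s0, s1, s2, s3}): φ is false.
  s3 (successors {s2, s3}): φ is false.
For instance, at s3:
  At s3: Dia Box (((p -> s) or s) or Box (q -> s)) is true, so not Dia Box (((p -> s) or s) or Box (q -> s)) is false.
    At s3: Dia Box (((p -> s) or s) or Box (q -> s)) requires Box (((p -> s) or s) or Box (q -> s)) at some successor in {s2, s3}.
      Box (((p -> s) or s) or Box (q -> s)) holds at s2, so Dia Box (((p -> s) or s) or Box (q -> s)) is true at s3.

No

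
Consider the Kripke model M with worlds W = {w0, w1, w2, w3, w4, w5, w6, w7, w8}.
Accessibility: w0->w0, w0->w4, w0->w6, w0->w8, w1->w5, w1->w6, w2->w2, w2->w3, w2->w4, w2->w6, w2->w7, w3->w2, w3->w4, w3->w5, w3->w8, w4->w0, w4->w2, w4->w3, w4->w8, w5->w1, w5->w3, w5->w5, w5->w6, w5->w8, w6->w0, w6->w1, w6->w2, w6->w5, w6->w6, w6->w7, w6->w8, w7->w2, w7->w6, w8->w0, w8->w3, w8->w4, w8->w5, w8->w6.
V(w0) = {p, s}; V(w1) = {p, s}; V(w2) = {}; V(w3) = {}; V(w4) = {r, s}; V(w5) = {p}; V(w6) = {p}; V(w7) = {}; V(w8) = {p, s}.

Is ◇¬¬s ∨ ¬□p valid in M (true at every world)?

No

Recall that □ψ holds at a world iff ψ holds at every accessible world, and ◇ψ holds iff ψ holds at some accessible world.
Let φ = ◇¬¬s ∨ ¬□p. Evaluate φ at each world:
  w0 (successors {w0, w4, w6, w8}): φ is true.
  w1 (successors {w5, w6}): φ is false.
  w2 (successors {w2, w3, w4, w6, w7}): φ is true.
  w3 (successors {w2, w4, w5, w8}): φ is true.
  w4 (successors {w0, w2, w3, w8}): φ is true.
  w5 (successors {w1, w3, w5, w6, w8}): φ is true.
  w6 (successors {w0, w1, w2, w5, w6, w7, w8}): φ is true.
  w7 (successors {w2, w6}): φ is true.
  w8 (successors {w0, w3, w4, w5, w6}): φ is true.
Detail at w1 (counterexample):
  At w1: ◇¬¬s is false, ¬□p is false, so ◇¬¬s ∨ ¬□p is false.
    At w1: ◇¬¬s requires ¬¬s at some successor in {w5, w6}.
      At w5: ¬¬s is false.
      At w6: ¬¬s is false.
    So ◇¬¬s is false at w1.
    At w1: □p is true, so ¬□p is false.
      At w1: □p requires p at every successor {w5, w6}.
        At w5: p is true.
        At w6: p is true.
      So □p is true at w1.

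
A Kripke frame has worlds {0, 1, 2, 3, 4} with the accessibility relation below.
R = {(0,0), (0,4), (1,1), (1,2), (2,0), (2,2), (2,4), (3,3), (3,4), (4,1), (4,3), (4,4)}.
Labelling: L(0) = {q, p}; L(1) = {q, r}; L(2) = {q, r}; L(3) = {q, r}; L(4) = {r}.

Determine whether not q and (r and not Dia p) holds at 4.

Yes

At 4: not q is true, r and not Dia p is true, so not q and (r and not Dia p) is true.
  At 4: r is true, not Dia p is true, so r and not Dia p is true.
    At 4: Dia p is false, so not Dia p is true.
      At 4: Dia p requires p at some successor in {1, 3, 4}.
        At 1: p is false.
        At 3: p is false.
        At 4: p is false.
      So Dia p is false at 4.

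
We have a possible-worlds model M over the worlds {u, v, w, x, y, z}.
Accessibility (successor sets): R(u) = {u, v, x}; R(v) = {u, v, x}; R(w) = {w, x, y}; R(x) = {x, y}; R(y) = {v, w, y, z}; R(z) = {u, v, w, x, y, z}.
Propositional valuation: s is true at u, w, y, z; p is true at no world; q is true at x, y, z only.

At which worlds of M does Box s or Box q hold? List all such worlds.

Let φ = Box s or Box q. Evaluate φ at each world:
  u (successors {u, v, x}): φ is false.
  v (successors {u, v, x}): φ is false.
  w (successors {w, x, y}): φ is false.
  x (successors {x, y}): φ is true.
  y (successors {v, w, y, z}): φ is false.
  z (successors {u, v, w, x, y, z}): φ is false.
For instance, at w:
  At w: Box s is false, Box q is false, so Box s or Box q is false.
    At w: Box s requires s at every successor {w, x, y}.
      s fails at x, so Box s is false at w.
    At w: Box q requires q at every successor {w, x, y}.
      q fails at w, so Box q is false at w.
Satisfying worlds: {x}

x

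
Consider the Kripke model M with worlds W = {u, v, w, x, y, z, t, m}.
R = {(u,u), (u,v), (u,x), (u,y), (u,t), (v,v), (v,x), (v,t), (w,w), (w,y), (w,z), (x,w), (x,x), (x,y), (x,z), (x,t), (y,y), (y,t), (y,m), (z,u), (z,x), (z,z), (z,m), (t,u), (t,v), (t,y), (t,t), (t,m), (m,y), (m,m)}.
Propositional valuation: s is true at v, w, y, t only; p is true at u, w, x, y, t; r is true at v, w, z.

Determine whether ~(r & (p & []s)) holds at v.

Yes

Recall that []ψ holds at a world iff ψ holds at every accessible world, and <>ψ holds iff ψ holds at some accessible world.
At v: r & (p & []s) is false, so ~(r & (p & []s)) is true.
  At v: r is true, p & []s is false, so r & (p & []s) is false.
    At v: p is false, []s is false, so p & []s is false.
      At v: []s requires s at every successor {v, x, t}.
        s fails at x, so []s is false at v.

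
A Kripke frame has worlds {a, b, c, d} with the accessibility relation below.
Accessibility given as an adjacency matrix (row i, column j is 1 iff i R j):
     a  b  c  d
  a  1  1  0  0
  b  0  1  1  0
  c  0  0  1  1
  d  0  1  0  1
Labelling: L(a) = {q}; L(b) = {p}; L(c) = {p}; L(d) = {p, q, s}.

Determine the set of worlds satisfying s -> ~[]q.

a, b, c, d

Recall that []ψ holds at a world iff ψ holds at every accessible world, and <>ψ holds iff ψ holds at some accessible world.
Let φ = s -> ~[]q. Evaluate φ at each world:
  a (successors {a, b}): φ is true.
  b (successors {b, c}): φ is true.
  c (successors {c, d}): φ is true.
  d (successors {b, d}): φ is true.
For instance, at a:
  At a: s is false, ~[]q is true, so s -> ~[]q is true.
    At a: []q is false, so ~[]q is true.
      At a: []q requires q at every successor {a, b}.
        q fails at b, so []q is false at a.
Satisfying worlds: {a, b, c, d}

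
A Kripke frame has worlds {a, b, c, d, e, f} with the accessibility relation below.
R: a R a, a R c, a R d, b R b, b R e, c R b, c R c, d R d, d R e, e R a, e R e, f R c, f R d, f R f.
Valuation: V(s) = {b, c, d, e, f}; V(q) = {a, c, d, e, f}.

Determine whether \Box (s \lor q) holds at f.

At f: \Box (s \lor q) requires s \lor q at every successor {c, d, f}.
  At c: s \lor q is true.
  At d: s \lor q is true.
  At f: s \lor q is true.
So \Box (s \lor q) is true at f.

Yes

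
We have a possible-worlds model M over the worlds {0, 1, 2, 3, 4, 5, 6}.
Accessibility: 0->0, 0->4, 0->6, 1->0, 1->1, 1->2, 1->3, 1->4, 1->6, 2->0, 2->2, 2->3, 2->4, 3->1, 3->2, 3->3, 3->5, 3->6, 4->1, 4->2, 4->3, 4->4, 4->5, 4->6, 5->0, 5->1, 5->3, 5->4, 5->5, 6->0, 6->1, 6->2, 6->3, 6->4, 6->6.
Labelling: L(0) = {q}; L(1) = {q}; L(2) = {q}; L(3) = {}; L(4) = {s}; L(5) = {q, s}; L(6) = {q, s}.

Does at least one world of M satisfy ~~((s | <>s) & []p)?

Let φ = ~~((s | <>s) & []p). Evaluate φ at each world:
  0 (successors {0, 4, 6}): φ is false.
  1 (successors {0, 1, 2, 3, 4, 6}): φ is false.
  2 (successors {0, 2, 3, 4}): φ is false.
  3 (successors {1, 2, 3, 5, 6}): φ is false.
  4 (successors {1, 2, 3, 4, 5, 6}): φ is false.
  5 (successors {0, 1, 3, 4, 5}): φ is false.
  6 (successors {0, 1, 2, 3, 4, 6}): φ is false.
For instance, at 5:
  At 5: ~((s | <>s) & []p) is true, so ~~((s | <>s) & []p) is false.
    At 5: (s | <>s) & []p is false, so ~((s | <>s) & []p) is true.
      At 5: s | <>s is true, []p is false, so (s | <>s) & []p is false.

No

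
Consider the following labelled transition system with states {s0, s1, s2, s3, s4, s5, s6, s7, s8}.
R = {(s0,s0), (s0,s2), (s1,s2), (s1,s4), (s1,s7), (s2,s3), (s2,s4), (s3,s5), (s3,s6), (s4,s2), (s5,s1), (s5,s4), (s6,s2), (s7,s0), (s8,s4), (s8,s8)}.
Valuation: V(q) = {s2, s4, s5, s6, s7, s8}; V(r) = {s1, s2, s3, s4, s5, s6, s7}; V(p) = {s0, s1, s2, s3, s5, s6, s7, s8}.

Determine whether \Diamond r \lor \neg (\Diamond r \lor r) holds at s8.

At s8: \Diamond r is true, \neg (\Diamond r \lor r) is false, so \Diamond r \lor \neg (\Diamond r \lor r) is true.
  At s8: \Diamond r requires r at some successor in {s4, s8}.
    r holds at s4, so \Diamond r is true at s8.
  At s8: \Diamond r \lor r is true, so \neg (\Diamond r \lor r) is false.
    At s8: \Diamond r is true, r is false, so \Diamond r \lor r is true.
      At s8: \Diamond r requires r at some successor in {s4, s8}.
        r holds at s4, so \Diamond r is true at s8.

Yes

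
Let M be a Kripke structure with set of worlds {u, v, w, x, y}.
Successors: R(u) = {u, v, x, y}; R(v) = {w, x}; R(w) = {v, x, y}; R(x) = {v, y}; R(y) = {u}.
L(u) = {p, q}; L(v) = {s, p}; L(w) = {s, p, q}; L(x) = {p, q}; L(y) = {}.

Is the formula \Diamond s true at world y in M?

No

Recall that \Diamond ψ holds at a world iff ψ holds at some accessible world.
At y: \Diamond s requires s at some successor in {u}.
  At u: s is false.
So \Diamond s is false at y.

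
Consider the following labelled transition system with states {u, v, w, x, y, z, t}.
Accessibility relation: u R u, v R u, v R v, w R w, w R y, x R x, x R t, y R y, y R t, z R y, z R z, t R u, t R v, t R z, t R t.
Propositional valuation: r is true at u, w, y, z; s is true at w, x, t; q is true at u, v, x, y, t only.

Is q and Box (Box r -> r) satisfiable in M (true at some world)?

Let φ = q and Box (Box r -> r). Evaluate φ at each world:
  u (successors {u}): φ is true.
  v (successors {u, v}): φ is true.
  w (successors {w, y}): φ is false.
  x (successors {x, t}): φ is true.
  y (successors {y, t}): φ is true.
  z (successors {y, z}): φ is false.
  t (successors {u, v, z, t}): φ is true.
Detail at u (witness):
  At u: q is true, Box (Box r -> r) is true, so q and Box (Box r -> r) is true.
    At u: Box (Box r -> r) requires Box r -> r at every successor {u}.
      At u: Box r -> r is true.
    So Box (Box r -> r) is true at u.

Yes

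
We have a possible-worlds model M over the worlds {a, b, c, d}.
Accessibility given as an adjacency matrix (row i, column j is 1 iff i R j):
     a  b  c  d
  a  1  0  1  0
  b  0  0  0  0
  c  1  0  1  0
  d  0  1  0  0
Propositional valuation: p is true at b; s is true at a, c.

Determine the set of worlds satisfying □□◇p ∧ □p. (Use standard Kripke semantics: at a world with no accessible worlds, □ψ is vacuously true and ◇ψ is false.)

b, d

Let φ = □□◇p ∧ □p. Evaluate φ at each world:
  a (successors {a, c}): φ is false.
  b (successors ∅): φ is true.
  c (successors {a, c}): φ is false.
  d (successors {b}): φ is true.
For instance, at d:
  At d: □□◇p is true, □p is true, so □□◇p ∧ □p is true.
    At d: □□◇p requires □◇p at every successor {b}.
      At b: □◇p is true.
    So □□◇p is true at d.
    At d: □p requires p at every successor {b}.
      At b: p is true.
    So □p is true at d.
Satisfying worlds: {b, d}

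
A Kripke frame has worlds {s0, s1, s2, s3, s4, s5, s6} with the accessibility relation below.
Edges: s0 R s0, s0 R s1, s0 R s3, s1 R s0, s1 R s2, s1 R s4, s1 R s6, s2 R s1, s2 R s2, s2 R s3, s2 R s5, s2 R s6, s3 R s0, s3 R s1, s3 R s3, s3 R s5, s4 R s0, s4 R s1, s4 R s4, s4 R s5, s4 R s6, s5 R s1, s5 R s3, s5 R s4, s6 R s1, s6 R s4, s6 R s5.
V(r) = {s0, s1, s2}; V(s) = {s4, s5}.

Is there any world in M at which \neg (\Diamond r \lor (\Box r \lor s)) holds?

Let φ = \neg (\Diamond r \lor (\Box r \lor s)). Evaluate φ at each world:
  s0 (successors {s0, s1, s3}): φ is false.
  s1 (successors {s0, s2, s4, s6}): φ is false.
  s2 (successors {s1, s2, s3, s5, s6}): φ is false.
  s3 (successors {s0, s1, s3, s5}): φ is false.
  s4 (successors {s0, s1, s4, s5, s6}): φ is false.
  s5 (successors {s1, s3, s4}): φ is false.
  s6 (successors {s1, s4, s5}): φ is false.
For instance, at s1:
  At s1: \Diamond r \lor (\Box r \lor s) is true, so \neg (\Diamond r \lor (\Box r \lor s)) is false.
    At s1: \Diamond r is true, \Box r \lor s is false, so \Diamond r \lor (\Box r \lor s) is true.
      At s1: \Diamond r requires r at some successor in {s0, s2, s4, s6}.
        r holds at s0, so \Diamond r is true at s1.
      At s1: \Box r is false, s is false, so \Box r \lor s is false.

No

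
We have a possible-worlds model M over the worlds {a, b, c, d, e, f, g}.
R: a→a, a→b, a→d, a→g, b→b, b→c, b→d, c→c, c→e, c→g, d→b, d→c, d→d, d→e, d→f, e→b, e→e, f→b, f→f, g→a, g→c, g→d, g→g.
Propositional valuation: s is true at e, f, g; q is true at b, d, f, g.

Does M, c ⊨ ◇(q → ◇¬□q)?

At c: ◇(q → ◇¬□q) requires q → ◇¬□q at some successor in {c, e, g}.
  q → ◇¬□q holds at c, so ◇(q → ◇¬□q) is true at c.
    At c: q is false, ◇¬□q is true, so q → ◇¬□q is true.
      At c: ◇¬□q requires ¬□q at some successor in {c, e, g}.
        ¬□q holds at c, so ◇¬□q is true at c.

Yes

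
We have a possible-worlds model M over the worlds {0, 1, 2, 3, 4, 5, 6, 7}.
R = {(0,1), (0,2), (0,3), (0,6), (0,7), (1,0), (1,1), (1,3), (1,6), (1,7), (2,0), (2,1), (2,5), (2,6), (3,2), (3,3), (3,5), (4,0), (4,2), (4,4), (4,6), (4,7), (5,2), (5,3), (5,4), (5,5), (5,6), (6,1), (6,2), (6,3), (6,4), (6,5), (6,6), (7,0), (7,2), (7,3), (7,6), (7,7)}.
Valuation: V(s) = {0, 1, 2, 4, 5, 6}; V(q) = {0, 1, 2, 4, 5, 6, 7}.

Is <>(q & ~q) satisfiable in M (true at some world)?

No

Let φ = <>(q & ~q). Evaluate φ at each world:
  0 (successors {1, 2, 3, 6, 7}): φ is false.
  1 (successors {0, 1, 3, 6, 7}): φ is false.
  2 (successors {0, 1, 5, 6}): φ is false.
  3 (successors {2, 3, 5}): φ is false.
  4 (successors {0, 2, 4, 6, 7}): φ is false.
  5 (successors {2, 3, 4, 5, 6}): φ is false.
  6 (successors {1, 2, 3, 4, 5, 6}): φ is false.
  7 (successors {0, 2, 3, 6, 7}): φ is false.
For instance, at 3:
  At 3: <>(q & ~q) requires q & ~q at some successor in {2, 3, 5}.
    At 2: q & ~q is false.
    At 3: q & ~q is false.
    At 5: q & ~q is false.
  So <>(q & ~q) is false at 3.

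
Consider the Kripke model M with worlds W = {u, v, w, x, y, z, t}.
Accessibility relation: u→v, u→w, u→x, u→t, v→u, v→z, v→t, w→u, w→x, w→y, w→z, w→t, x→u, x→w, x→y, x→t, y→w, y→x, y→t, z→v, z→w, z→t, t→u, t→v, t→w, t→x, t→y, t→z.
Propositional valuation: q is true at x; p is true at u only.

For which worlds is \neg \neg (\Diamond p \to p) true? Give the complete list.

Let φ = \neg \neg (\Diamond p \to p). Evaluate φ at each world:
  u (successors {v, w, x, t}): φ is true.
  v (successors {u, z, t}): φ is false.
  w (successors {u, x, y, z, t}): φ is false.
  x (successors {u, w, y, t}): φ is false.
  y (successors {w, x, t}): φ is true.
  z (successors {v, w, t}): φ is true.
  t (successors {u, v, w, x, y, z}): φ is false.
For instance, at y:
  At y: \neg (\Diamond p \to p) is false, so \neg \neg (\Diamond p \to p) is true.
    At y: \Diamond p \to p is true, so \neg (\Diamond p \to p) is false.
      At y: \Diamond p is false, p is false, so \Diamond p \to p is true.
Satisfying worlds: {u, y, z}

u, y, z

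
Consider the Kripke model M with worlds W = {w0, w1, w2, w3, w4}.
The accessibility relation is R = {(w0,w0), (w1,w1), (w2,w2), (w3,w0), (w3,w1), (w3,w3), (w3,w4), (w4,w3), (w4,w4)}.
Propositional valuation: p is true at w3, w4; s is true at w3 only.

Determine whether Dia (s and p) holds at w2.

Recall that Dia ψ holds at a world iff ψ holds at some accessible world.
At w2: Dia (s and p) requires s and p at some successor in {w2}.
  At w2: s and p is false.
So Dia (s and p) is false at w2.

No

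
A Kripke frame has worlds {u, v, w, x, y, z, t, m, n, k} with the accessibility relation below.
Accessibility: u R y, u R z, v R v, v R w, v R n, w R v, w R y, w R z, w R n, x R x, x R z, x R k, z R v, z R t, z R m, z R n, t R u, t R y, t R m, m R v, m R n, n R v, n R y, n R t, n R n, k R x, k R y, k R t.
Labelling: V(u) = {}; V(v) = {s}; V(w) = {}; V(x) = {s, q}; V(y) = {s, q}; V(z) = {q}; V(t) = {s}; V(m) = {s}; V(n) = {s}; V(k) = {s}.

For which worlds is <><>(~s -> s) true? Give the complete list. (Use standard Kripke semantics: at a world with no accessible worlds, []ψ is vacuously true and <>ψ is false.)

u, v, w, x, z, t, m, n, k

Recall that <>ψ holds at a world iff ψ holds at some accessible world.
Let φ = <><>(~s -> s). Evaluate φ at each world:
  u (successors {y, z}): φ is true.
  v (successors {v, w, n}): φ is true.
  w (successors {v, y, z, n}): φ is true.
  x (successors {x, z, k}): φ is true.
  y (successors ∅): φ is false.
  z (successors {v, t, m, n}): φ is true.
  t (successors {u, y, m}): φ is true.
  m (successors {v, n}): φ is true.
  n (successors {v, y, t, n}): φ is true.
  k (successors {x, y, t}): φ is true.
For instance, at m:
  At m: <><>(~s -> s) requires <>(~s -> s) at some successor in {v, n}.
    <>(~s -> s) holds at v, so <><>(~s -> s) is true at m.
      At v: <>(~s -> s) requires ~s -> s at some successor in {v, w, n}.
        ~s -> s holds at v, so <>(~s -> s) is true at v.
Satisfying worlds: {u, v, w, x, z, t, m, n, k}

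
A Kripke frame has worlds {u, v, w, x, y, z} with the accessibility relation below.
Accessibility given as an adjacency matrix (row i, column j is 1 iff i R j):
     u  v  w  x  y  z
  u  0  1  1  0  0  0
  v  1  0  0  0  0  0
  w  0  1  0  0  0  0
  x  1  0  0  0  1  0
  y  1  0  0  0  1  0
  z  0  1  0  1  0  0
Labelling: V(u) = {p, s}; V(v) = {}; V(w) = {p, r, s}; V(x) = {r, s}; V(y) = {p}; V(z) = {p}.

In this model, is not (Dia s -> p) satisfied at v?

Yes

At v: Dia s -> p is false, so not (Dia s -> p) is true.
  At v: Dia s is true, p is false, so Dia s -> p is false.
    At v: Dia s requires s at some successor in {u}.
      s holds at u, so Dia s is true at v.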